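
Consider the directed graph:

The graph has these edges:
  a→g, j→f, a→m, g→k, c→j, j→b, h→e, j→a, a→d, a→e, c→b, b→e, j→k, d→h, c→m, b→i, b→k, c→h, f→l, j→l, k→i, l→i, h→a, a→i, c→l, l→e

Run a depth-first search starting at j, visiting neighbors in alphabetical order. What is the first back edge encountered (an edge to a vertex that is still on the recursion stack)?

h->a

DFS from j (visiting neighbors in alphabetical order); mark gray on enter, black on exit:
j gray
  a gray
    d gray
      h gray
        h→a: a is gray → back edge
First back edge: h → a.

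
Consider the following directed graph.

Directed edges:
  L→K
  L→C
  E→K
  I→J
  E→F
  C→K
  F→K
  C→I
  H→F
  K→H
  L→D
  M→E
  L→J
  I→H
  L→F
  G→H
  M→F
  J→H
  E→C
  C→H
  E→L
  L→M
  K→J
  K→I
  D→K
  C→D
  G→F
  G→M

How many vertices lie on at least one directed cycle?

8

A vertex is on a directed cycle iff it belongs to a strongly connected component of size ≥ 2 (or has a self-loop).
The vertices on cycles are {E, F, H, I, J, K, L, M} — 8 in total.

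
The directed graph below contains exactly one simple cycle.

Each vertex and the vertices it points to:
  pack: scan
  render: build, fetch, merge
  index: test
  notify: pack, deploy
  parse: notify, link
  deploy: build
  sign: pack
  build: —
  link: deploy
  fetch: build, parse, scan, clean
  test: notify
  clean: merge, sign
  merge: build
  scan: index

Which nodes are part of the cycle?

pack, scan, test, index, notify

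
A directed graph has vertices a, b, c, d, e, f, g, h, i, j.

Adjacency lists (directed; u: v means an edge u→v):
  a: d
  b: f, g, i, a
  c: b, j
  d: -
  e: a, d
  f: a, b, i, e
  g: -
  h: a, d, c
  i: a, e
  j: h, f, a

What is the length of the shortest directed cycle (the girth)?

2

For each vertex v, BFS finds the shortest path from v back to v.
The shortest such closed walk is b → f → b, length 2.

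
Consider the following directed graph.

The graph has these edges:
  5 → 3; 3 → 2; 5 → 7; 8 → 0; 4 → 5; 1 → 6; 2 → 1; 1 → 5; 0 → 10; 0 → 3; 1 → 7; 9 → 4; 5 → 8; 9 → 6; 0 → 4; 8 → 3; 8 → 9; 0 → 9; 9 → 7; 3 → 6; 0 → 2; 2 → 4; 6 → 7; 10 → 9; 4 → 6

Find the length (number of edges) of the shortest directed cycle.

For each vertex v, BFS finds the shortest path from v back to v.
The shortest such closed walk is 8 → 9 → 4 → 5 → 8, length 4.

4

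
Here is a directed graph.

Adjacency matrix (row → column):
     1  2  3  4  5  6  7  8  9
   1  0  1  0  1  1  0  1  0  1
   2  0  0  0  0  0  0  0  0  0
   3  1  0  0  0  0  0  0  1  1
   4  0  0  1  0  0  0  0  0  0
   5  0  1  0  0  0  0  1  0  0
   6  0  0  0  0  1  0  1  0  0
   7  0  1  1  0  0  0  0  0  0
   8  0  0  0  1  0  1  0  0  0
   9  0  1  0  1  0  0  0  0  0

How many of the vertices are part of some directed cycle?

8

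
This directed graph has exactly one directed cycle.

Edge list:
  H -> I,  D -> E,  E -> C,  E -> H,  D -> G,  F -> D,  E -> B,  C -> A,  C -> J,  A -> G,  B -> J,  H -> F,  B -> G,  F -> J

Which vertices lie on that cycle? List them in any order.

D, E, F, H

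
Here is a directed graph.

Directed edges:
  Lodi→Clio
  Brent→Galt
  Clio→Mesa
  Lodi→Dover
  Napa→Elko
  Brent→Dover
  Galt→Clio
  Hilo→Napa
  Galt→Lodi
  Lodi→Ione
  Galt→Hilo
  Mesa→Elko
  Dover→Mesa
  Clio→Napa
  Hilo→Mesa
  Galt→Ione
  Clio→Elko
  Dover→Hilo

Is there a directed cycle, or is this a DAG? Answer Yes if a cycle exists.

DFS with white/gray/black marking, starting from Ione:
Ione gray
Ione black
Dover gray
  Hilo gray
    Mesa gray
      Elko gray
      Elko black
    Mesa black
    Napa gray
      Napa→Elko: Elko black — skip
    Napa black
  Hilo black
  Dover→Mesa: Mesa black — skip
Dover black
Lodi gray
  Lodi→Dover: Dover black — skip
  Clio gray
    Clio→Mesa: Mesa black — skip
    Clio→Napa: Napa black — skip
    Clio→Elko: Elko black — skip
  Clio black
  Lodi→Ione: Ione black — skip
Lodi black
Brent gray
  Galt gray
    Galt→Lodi: Lodi black — skip
    Galt→Ione: Ione black — skip
    Galt→Hilo: Hilo black — skip
    Galt→Clio: Clio black — skip
  Galt black
  Brent→Dover: Dover black — skip
Brent black
Every edge goes to a white or black vertex — no back edge, so the graph is acyclic.

No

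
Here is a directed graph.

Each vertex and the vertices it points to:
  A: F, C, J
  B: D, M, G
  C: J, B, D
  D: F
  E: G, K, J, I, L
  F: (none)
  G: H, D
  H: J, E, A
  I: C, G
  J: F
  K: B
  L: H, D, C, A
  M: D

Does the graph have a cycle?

DFS with white/gray/black marking, starting from L:
L gray
  H gray
    J gray
      F gray
      F black
    J black
    E gray
      G gray
        G→H: H is gray → back edge
Back edge found, so a cycle exists: H → E → G → H.

Yes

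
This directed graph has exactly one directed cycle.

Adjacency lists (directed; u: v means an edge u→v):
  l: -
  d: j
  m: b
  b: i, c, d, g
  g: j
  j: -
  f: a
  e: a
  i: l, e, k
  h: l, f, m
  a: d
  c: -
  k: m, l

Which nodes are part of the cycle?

b, i, k, m

DFS with gray/black marking from m:
m gray
  b gray
    i gray
      l gray
      l black
      e gray
        a gray
          d gray
            j gray
            j black
          d black
        a black
      e black
      k gray
        k→m: m is gray → back edge
Back edge closes the cycle m → b → i → k → m; its vertices are {b, i, k, m}.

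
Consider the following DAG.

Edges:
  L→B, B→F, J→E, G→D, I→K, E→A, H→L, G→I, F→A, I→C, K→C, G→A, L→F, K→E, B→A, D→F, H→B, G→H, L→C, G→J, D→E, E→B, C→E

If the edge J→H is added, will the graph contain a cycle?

Adding J→H creates a cycle iff H can already reach J.
Explore from H: no path reaches J. The graph stays acyclic.

No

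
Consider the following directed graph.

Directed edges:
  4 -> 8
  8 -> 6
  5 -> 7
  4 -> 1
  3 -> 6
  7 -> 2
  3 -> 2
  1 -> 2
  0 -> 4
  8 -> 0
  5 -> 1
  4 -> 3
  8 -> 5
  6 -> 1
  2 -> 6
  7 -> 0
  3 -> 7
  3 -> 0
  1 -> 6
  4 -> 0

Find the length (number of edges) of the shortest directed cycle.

2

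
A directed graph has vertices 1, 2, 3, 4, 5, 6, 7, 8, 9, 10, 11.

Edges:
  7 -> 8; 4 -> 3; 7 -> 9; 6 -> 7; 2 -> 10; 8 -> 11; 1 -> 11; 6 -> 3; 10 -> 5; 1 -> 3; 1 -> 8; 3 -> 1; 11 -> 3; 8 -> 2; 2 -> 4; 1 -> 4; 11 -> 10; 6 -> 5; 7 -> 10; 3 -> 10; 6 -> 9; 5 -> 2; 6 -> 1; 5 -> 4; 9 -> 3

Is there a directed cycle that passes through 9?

No

9 lies on a cycle iff there is a path from 9 back to itself.
Exploring from 9, it never reaches itself; equivalently, its strongly connected component is a singleton.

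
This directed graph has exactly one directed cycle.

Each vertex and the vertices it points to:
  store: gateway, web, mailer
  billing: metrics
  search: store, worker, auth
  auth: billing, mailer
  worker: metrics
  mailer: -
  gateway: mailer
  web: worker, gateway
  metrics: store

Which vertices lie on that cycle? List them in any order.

DFS with gray/black marking from store:
store gray
  gateway gray
    mailer gray
    mailer black
  gateway black
  web gray
    worker gray
      metrics gray
        metrics→store: store is gray → back edge
Back edge closes the cycle store → web → worker → metrics → store; its vertices are {web, store, worker, metrics}.

web, store, worker, metrics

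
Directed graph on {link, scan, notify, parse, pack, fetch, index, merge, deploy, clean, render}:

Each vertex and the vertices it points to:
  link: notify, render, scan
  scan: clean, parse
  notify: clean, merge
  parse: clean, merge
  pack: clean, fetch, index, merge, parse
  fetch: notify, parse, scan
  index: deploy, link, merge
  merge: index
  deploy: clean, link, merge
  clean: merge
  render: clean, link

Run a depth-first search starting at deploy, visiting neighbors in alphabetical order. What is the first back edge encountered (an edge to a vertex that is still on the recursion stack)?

index→deploy

DFS from deploy (visiting neighbors in alphabetical order); mark gray on enter, black on exit:
deploy gray
  clean gray
    merge gray
      index gray
        index→deploy: deploy is gray → back edge
First back edge: index → deploy.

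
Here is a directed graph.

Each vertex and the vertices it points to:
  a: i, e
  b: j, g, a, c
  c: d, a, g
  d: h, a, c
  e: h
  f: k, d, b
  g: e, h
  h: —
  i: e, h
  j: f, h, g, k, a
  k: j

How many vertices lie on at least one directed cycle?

6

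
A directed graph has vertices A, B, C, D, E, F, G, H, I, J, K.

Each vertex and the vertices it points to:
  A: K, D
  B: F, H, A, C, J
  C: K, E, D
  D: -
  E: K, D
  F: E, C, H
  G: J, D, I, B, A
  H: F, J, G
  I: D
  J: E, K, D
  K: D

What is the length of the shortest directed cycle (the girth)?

2

For each vertex v, BFS finds the shortest path from v back to v.
The shortest such closed walk is H → F → H, length 2.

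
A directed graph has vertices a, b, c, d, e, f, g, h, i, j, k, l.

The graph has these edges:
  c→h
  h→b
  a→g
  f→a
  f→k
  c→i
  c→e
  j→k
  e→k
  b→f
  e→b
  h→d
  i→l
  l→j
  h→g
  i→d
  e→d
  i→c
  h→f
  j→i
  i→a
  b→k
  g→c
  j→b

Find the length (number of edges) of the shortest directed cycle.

2

For each vertex v, BFS finds the shortest path from v back to v.
The shortest such closed walk is c → i → c, length 2.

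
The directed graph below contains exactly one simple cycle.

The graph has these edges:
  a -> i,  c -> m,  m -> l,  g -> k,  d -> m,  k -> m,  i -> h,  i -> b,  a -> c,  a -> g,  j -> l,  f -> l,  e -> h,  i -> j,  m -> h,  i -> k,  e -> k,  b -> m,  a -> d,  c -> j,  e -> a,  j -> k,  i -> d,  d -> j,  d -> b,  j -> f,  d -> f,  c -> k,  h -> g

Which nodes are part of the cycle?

DFS with gray/black marking from h:
h gray
  g gray
    k gray
      m gray
        m→h: h is gray → back edge
Back edge closes the cycle h → g → k → m → h; its vertices are {g, h, k, m}.

g, h, k, m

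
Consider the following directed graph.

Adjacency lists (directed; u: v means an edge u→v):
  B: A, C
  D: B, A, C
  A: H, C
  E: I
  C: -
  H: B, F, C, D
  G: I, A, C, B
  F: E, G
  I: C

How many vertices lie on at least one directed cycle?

A vertex is on a directed cycle iff it belongs to a strongly connected component of size ≥ 2 (or has a self-loop).
The vertices on cycles are {A, B, D, F, G, H} — 6 in total.

6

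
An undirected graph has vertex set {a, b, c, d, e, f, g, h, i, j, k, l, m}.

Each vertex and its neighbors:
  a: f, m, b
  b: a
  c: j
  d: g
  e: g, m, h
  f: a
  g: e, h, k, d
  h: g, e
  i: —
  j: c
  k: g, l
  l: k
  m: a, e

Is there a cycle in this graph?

DFS, tracking each vertex's parent; an edge to a visited non-parent vertex closes a cycle.
Start from i:
visit i (parent –)
visit a (parent –)
  visit f (parent a)
    f–a: parent, skip
  visit m (parent a)
    m–a: parent, skip
    visit e (parent m)
      visit g (parent e)
        g–e: parent, skip
        visit h (parent g)
          h–g: parent, skip
          h–e: e visited and ≠ parent → cycle
Cycle: e – g – h – e.

Yes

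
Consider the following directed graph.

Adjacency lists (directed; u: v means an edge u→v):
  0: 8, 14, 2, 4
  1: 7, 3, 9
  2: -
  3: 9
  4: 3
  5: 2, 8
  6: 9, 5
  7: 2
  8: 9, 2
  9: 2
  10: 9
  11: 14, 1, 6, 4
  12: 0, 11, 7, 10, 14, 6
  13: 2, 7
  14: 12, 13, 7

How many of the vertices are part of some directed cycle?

4

A vertex is on a directed cycle iff it belongs to a strongly connected component of size ≥ 2 (or has a self-loop).
The vertices on cycles are {0, 11, 12, 14} — 4 in total.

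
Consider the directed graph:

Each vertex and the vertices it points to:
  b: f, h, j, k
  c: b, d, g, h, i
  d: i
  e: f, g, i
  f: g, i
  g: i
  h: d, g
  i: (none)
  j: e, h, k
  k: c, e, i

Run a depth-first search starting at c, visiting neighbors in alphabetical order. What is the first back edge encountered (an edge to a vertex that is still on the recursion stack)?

k->c

DFS from c (visiting neighbors in alphabetical order); mark gray on enter, black on exit:
c gray
  b gray
    f gray
      g gray
        i gray
        i black
      g black
      f→i: i black — skip
    f black
    h gray
      d gray
        d→i: i black — skip
      d black
      h→g: g black — skip
    h black
    j gray
      e gray
        e→f: f black — skip
        e→g: g black — skip
        e→i: i black — skip
      e black
      j→h: h black — skip
      k gray
        k→c: c is gray → back edge
First back edge: k → c.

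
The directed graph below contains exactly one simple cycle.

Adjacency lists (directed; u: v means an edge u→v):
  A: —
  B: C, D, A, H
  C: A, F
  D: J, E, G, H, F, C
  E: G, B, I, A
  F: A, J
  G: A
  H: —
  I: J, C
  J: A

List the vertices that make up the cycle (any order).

DFS with gray/black marking from E:
E gray
  G gray
    A gray
    A black
  G black
  B gray
    C gray
      C→A: A black — skip
      F gray
        F→A: A black — skip
        J gray
          J→A: A black — skip
        J black
      F black
    C black
    D gray
      D→J: J black — skip
      D→E: E is gray → back edge
Back edge closes the cycle E → B → D → E; its vertices are {B, D, E}.

B, D, E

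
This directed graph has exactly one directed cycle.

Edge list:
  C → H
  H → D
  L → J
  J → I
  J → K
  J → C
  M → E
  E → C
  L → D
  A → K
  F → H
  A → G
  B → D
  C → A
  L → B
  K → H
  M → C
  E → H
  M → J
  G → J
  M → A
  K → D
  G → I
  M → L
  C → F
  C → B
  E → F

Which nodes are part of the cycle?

DFS with gray/black marking from C:
C gray
  F gray
    H gray
      D gray
      D black
    H black
  F black
  C→H: H black — skip
  B gray
    B→D: D black — skip
  B black
  A gray
    K gray
      K→D: D black — skip
      K→H: H black — skip
    K black
    G gray
      J gray
        J→K: K black — skip
        I gray
        I black
        J→C: C is gray → back edge
Back edge closes the cycle C → A → G → J → C; its vertices are {A, C, G, J}.

A, C, G, J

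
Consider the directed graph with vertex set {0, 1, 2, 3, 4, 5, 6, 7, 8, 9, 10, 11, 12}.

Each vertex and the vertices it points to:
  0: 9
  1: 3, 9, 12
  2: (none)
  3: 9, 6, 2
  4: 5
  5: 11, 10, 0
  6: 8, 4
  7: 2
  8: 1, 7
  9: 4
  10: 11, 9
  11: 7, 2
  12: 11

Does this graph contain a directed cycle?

DFS with white/gray/black marking, starting from 9:
9 gray
  4 gray
    5 gray
      11 gray
        7 gray
          2 gray
          2 black
        7 black
        11→2: 2 black — skip
      11 black
      10 gray
        10→11: 11 black — skip
        10→9: 9 is gray → back edge
Back edge found, so a cycle exists: 9 → 4 → 5 → 10 → 9.

Yes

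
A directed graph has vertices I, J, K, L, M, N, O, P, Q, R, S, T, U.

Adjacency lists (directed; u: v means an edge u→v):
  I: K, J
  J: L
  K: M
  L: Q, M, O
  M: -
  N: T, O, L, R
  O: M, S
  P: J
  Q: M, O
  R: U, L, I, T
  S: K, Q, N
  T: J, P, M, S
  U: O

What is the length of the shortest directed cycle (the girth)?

3

For each vertex v, BFS finds the shortest path from v back to v.
The shortest such closed walk is N → T → S → N, length 3.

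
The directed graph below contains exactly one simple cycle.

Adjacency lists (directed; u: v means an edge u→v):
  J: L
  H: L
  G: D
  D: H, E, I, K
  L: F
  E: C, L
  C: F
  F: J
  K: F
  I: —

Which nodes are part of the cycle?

F, J, L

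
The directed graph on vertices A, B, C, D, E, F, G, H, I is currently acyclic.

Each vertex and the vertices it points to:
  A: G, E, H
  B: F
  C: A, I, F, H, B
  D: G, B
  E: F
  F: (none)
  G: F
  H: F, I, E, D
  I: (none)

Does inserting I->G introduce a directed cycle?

No

Adding I→G creates a cycle iff G can already reach I.
Explore from G: no path reaches I. The graph stays acyclic.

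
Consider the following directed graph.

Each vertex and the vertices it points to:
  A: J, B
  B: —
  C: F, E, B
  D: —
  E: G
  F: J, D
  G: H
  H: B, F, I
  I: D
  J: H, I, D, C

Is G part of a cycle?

G is on a cycle iff G can reach itself via ≥1 edge.
G → H → F → J → C → E → G — yes.

Yes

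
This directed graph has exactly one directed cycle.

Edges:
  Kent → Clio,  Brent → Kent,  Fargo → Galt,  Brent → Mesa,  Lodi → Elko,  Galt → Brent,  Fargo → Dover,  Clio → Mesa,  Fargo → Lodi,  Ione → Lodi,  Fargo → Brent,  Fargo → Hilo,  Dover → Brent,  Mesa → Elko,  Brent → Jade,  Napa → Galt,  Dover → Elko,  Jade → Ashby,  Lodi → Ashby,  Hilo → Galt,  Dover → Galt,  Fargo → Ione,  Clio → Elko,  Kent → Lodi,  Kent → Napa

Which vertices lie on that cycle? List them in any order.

Galt, Kent, Napa, Brent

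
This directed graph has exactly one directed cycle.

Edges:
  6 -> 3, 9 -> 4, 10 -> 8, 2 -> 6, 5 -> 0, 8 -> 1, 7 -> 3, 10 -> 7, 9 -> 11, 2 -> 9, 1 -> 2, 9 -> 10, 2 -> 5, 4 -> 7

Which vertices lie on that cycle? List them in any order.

1, 2, 8, 9, 10

DFS with gray/black marking from 2:
2 gray
  6 gray
    3 gray
    3 black
  6 black
  9 gray
    4 gray
      7 gray
        7→3: 3 black — skip
      7 black
    4 black
    10 gray
      8 gray
        1 gray
          1→2: 2 is gray → back edge
Back edge closes the cycle 2 → 9 → 10 → 8 → 1 → 2; its vertices are {1, 2, 8, 9, 10}.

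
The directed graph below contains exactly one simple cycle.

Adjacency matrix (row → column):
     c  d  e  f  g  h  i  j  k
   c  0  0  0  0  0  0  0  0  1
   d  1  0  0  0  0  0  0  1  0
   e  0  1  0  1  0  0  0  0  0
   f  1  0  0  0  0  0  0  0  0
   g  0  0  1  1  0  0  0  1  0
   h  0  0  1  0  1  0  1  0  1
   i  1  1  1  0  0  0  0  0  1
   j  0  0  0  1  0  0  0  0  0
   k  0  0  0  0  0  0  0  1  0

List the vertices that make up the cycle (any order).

c, f, j, k

DFS with gray/black marking from k:
k gray
  j gray
    f gray
      c gray
        c→k: k is gray → back edge
Back edge closes the cycle k → j → f → c → k; its vertices are {c, f, j, k}.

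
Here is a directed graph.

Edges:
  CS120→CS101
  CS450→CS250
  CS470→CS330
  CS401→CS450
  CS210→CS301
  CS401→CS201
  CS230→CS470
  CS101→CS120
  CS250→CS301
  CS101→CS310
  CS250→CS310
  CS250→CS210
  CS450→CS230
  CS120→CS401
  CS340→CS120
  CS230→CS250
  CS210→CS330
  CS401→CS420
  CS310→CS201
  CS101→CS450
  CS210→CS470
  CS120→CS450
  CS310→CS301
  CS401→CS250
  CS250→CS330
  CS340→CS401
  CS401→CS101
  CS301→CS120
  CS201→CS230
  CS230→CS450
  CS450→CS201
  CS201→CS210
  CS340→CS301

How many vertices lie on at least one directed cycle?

10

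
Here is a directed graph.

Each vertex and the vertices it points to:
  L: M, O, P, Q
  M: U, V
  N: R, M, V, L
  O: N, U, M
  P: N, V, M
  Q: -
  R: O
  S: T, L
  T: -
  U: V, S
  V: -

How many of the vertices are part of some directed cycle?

8

A vertex is on a directed cycle iff it belongs to a strongly connected component of size ≥ 2 (or has a self-loop).
The vertices on cycles are {L, M, N, O, P, R, S, U} — 8 in total.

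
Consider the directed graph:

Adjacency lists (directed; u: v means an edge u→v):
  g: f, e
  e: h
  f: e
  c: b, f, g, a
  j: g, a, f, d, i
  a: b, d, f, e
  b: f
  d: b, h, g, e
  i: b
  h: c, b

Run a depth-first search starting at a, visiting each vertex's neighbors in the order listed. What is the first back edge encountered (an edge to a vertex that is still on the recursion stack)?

DFS from a (visiting each vertex's neighbors in the order listed); mark gray on enter, black on exit:
a gray
  b gray
    f gray
      e gray
        h gray
          c gray
            c→b: b is gray → back edge
First back edge: c → b.

c→b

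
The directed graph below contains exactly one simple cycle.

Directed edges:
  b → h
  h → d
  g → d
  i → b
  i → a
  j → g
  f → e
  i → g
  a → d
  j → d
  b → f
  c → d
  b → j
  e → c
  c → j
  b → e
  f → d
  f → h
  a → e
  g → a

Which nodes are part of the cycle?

DFS with gray/black marking from e:
e gray
  c gray
    j gray
      d gray
      d black
      g gray
        a gray
          a→d: d black — skip
          a→e: e is gray → back edge
Back edge closes the cycle e → c → j → g → a → e; its vertices are {a, c, e, g, j}.

a, c, e, g, j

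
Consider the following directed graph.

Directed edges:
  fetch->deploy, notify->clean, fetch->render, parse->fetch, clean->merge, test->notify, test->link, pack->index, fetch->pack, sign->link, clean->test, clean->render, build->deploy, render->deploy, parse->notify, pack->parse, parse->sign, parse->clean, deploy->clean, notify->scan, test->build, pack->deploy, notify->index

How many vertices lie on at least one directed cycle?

A vertex is on a directed cycle iff it belongs to a strongly connected component of size ≥ 2 (or has a self-loop).
The vertices on cycles are {pack, test, build, clean, fetch, parse, deploy, notify, render} — 9 in total.

9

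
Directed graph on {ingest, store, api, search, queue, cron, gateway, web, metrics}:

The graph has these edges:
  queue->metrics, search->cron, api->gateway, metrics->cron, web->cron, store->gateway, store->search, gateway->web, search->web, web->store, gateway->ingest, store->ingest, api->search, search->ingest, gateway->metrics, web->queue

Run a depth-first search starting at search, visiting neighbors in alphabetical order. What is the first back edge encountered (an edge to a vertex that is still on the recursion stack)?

DFS from search (visiting neighbors in alphabetical order); mark gray on enter, black on exit:
search gray
  cron gray
  cron black
  ingest gray
  ingest black
  web gray
    web→cron: cron black — skip
    queue gray
      metrics gray
        metrics→cron: cron black — skip
      metrics black
    queue black
    store gray
      gateway gray
        gateway→ingest: ingest black — skip
        gateway→metrics: metrics black — skip
        gateway→web: web is gray → back edge
First back edge: gateway → web.

gateway→web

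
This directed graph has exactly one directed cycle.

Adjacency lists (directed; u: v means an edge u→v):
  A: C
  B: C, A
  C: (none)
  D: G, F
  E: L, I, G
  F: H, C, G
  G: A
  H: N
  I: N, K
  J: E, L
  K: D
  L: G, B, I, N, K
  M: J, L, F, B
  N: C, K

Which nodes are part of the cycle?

D, F, H, K, N

DFS with gray/black marking from F:
F gray
  H gray
    N gray
      C gray
      C black
      K gray
        D gray
          G gray
            A gray
              A→C: C black — skip
            A black
          G black
          D→F: F is gray → back edge
Back edge closes the cycle F → H → N → K → D → F; its vertices are {D, F, H, K, N}.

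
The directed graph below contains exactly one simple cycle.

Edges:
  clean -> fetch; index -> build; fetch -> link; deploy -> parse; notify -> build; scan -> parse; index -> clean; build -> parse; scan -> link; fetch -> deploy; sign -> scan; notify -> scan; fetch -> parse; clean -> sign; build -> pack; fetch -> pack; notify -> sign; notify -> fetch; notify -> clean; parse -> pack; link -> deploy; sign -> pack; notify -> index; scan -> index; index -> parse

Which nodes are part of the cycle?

DFS with gray/black marking from scan:
scan gray
  link gray
    deploy gray
      parse gray
        pack gray
        pack black
      parse black
    deploy black
  link black
  index gray
    build gray
      build→parse: parse black — skip
      build→pack: pack black — skip
    build black
    clean gray
      sign gray
        sign→pack: pack black — skip
        sign→scan: scan is gray → back edge
Back edge closes the cycle scan → index → clean → sign → scan; its vertices are {scan, sign, clean, index}.

scan, sign, clean, index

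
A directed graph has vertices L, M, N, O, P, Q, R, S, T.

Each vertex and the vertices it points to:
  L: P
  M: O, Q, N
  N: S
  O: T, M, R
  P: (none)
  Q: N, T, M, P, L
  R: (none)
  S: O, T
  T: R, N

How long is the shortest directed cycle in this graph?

For each vertex v, BFS finds the shortest path from v back to v.
The shortest such closed walk is Q → M → Q, length 2.

2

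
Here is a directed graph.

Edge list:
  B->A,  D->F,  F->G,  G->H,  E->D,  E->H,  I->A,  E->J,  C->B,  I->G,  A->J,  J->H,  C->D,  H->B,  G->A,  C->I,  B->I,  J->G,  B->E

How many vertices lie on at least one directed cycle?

9

A vertex is on a directed cycle iff it belongs to a strongly connected component of size ≥ 2 (or has a self-loop).
The vertices on cycles are {A, B, D, E, F, G, H, I, J} — 9 in total.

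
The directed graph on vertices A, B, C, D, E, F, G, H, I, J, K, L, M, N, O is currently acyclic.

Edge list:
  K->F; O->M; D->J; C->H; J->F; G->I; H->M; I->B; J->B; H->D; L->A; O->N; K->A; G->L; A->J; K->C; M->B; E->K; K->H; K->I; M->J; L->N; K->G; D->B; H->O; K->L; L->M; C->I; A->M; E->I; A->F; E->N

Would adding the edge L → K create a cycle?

Yes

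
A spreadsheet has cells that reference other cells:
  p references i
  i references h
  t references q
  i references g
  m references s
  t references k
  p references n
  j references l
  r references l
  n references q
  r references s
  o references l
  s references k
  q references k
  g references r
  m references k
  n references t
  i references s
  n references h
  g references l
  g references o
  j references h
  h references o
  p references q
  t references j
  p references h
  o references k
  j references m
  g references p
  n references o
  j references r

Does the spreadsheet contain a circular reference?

Yes

DFS with white/gray/black marking, starting from o:
o gray
  l gray
  l black
  k gray
  k black
o black
g gray
  p gray
    n gray
      h gray
        h→o: o black — skip
      h black
      t gray
        j gray
          j→l: l black — skip
          r gray
            s gray
              s→k: k black — skip
            s black
            r→l: l black — skip
          r black
          j→h: h black — skip
          m gray
            m→k: k black — skip
            m→s: s black — skip
          m black
        j black
        q gray
          q→k: k black — skip
        q black
        t→k: k black — skip
      t black
      n→q: q black — skip
      n→o: o black — skip
    n black
    p→h: h black — skip
    i gray
      i→h: h black — skip
      i→s: s black — skip
      i→g: g is gray → back edge
Back edge found, so a cycle exists: g → p → i → g.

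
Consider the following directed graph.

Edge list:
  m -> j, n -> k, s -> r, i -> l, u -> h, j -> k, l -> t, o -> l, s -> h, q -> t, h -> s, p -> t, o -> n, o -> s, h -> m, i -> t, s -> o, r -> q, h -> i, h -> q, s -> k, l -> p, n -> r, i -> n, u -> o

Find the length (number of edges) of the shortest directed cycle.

For each vertex v, BFS finds the shortest path from v back to v.
The shortest such closed walk is h → s → h, length 2.

2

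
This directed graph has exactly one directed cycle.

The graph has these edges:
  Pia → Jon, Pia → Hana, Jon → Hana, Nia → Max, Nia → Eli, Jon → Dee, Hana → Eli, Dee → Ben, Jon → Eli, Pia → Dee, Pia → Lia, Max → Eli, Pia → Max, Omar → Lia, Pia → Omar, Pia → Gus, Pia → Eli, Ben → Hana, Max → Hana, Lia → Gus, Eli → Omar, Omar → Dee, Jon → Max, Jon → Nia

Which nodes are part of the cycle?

DFS with gray/black marking from Omar:
Omar gray
  Dee gray
    Ben gray
      Hana gray
        Eli gray
          Eli→Omar: Omar is gray → back edge
Back edge closes the cycle Omar → Dee → Ben → Hana → Eli → Omar; its vertices are {Ben, Dee, Eli, Hana, Omar}.

Ben, Dee, Eli, Hana, Omar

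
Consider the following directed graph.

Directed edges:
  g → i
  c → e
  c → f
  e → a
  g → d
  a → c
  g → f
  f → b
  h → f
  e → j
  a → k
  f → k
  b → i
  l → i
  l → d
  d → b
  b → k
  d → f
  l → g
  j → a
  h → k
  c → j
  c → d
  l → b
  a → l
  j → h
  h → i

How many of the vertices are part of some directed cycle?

4

A vertex is on a directed cycle iff it belongs to a strongly connected component of size ≥ 2 (or has a self-loop).
The vertices on cycles are {a, c, e, j} — 4 in total.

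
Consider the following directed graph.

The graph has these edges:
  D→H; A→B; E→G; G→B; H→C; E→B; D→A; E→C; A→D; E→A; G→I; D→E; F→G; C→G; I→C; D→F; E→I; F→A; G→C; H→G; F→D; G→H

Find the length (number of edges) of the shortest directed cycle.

2

For each vertex v, BFS finds the shortest path from v back to v.
The shortest such closed walk is D → A → D, length 2.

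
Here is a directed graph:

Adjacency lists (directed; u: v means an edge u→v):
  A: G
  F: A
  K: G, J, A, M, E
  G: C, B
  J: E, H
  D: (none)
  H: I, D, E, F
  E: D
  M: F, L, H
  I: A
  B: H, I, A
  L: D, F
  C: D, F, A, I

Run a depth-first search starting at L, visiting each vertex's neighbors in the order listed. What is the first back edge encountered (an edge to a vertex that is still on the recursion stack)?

DFS from L (visiting each vertex's neighbors in the order listed); mark gray on enter, black on exit:
L gray
  D gray
  D black
  F gray
    A gray
      G gray
        C gray
          C→D: D black — skip
          C→F: F is gray → back edge
First back edge: C → F.

C->F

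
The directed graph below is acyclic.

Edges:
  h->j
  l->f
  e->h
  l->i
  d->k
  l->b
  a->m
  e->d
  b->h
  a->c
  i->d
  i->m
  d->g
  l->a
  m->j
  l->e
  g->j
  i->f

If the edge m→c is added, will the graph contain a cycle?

No

Adding m→c creates a cycle iff c can already reach m.
Explore from c: no path reaches m. The graph stays acyclic.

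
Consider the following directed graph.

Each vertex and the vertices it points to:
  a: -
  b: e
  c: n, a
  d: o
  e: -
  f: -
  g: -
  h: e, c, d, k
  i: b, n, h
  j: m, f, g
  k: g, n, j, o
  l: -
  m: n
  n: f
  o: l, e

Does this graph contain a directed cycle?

DFS with white/gray/black marking, starting from f:
f gray
f black
a gray
a black
b gray
  e gray
  e black
b black
c gray
  n gray
    n→f: f black — skip
  n black
  c→a: a black — skip
c black
d gray
  o gray
    l gray
    l black
    o→e: e black — skip
  o black
d black
g gray
g black
h gray
  h→e: e black — skip
  h→c: c black — skip
  h→d: d black — skip
  k gray
    k→g: g black — skip
    k→n: n black — skip
    j gray
      m gray
        m→n: n black — skip
      m black
      j→f: f black — skip
      j→g: g black — skip
    j black
    k→o: o black — skip
  k black
h black
i gray
  i→b: b black — skip
  i→n: n black — skip
  i→h: h black — skip
i black
Every edge goes to a white or black vertex — no back edge, so the graph is acyclic.

No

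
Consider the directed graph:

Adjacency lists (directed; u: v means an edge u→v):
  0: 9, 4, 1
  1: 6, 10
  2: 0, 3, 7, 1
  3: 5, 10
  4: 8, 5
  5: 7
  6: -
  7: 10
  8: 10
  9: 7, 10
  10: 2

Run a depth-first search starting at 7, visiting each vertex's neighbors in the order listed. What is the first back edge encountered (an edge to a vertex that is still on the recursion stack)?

9→7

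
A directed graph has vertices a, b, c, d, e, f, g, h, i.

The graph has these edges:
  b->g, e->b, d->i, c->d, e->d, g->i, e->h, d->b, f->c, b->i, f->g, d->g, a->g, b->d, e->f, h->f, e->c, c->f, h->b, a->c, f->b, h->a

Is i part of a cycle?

No

i lies on a cycle iff there is a path from i back to itself.
Exploring from i, it never reaches itself; equivalently, its strongly connected component is a singleton.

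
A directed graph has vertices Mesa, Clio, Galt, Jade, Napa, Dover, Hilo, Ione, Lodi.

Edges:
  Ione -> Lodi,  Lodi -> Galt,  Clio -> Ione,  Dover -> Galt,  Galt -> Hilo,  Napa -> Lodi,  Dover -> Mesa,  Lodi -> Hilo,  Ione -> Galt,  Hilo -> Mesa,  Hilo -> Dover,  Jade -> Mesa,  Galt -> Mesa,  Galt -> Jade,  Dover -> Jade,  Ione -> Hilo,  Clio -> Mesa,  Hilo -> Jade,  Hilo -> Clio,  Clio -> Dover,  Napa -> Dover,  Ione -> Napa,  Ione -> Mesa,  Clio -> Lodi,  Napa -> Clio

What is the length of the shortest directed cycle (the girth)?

3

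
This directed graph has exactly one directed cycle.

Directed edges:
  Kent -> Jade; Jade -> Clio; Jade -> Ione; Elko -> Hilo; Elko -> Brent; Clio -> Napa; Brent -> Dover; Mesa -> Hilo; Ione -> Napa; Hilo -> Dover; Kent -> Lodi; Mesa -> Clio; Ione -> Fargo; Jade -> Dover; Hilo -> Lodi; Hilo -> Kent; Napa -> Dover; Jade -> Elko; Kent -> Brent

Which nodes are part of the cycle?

Elko, Hilo, Jade, Kent

DFS with gray/black marking from Hilo:
Hilo gray
  Dover gray
  Dover black
  Kent gray
    Brent gray
      Brent→Dover: Dover black — skip
    Brent black
    Lodi gray
    Lodi black
    Jade gray
      Clio gray
        Napa gray
          Napa→Dover: Dover black — skip
        Napa black
      Clio black
      Jade→Dover: Dover black — skip
      Elko gray
        Elko→Hilo: Hilo is gray → back edge
Back edge closes the cycle Hilo → Kent → Jade → Elko → Hilo; its vertices are {Elko, Hilo, Jade, Kent}.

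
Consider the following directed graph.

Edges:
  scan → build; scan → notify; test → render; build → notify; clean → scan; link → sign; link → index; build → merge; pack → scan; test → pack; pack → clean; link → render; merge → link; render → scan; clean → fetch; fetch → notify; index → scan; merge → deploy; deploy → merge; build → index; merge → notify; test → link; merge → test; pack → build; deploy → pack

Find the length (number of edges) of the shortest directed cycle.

For each vertex v, BFS finds the shortest path from v back to v.
The shortest such closed walk is merge → deploy → merge, length 2.

2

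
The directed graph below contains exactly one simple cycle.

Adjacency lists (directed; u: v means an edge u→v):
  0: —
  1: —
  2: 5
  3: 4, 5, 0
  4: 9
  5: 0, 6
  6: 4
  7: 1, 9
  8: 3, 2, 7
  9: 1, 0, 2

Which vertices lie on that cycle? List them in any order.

2, 4, 5, 6, 9

DFS with gray/black marking from 2:
2 gray
  5 gray
    0 gray
    0 black
    6 gray
      4 gray
        9 gray
          1 gray
          1 black
          9→0: 0 black — skip
          9→2: 2 is gray → back edge
Back edge closes the cycle 2 → 5 → 6 → 4 → 9 → 2; its vertices are {2, 4, 5, 6, 9}.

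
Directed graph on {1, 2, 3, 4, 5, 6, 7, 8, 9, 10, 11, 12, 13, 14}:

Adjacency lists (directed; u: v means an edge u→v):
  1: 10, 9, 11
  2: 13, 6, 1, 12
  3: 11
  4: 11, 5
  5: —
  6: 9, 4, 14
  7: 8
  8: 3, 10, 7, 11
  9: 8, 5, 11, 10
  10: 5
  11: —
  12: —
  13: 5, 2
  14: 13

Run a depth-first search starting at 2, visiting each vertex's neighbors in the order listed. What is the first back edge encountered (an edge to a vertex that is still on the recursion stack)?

13→2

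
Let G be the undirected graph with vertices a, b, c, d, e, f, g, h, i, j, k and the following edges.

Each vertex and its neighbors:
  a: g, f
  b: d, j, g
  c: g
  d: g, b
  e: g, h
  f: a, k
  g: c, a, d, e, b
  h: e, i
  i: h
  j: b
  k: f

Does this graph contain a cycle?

DFS, tracking each vertex's parent; an edge to a visited non-parent vertex closes a cycle.
Start from i:
visit i (parent –)
  visit h (parent i)
    visit e (parent h)
      visit g (parent e)
        visit c (parent g)
          c–g: parent, skip
        visit a (parent g)
          a–g: parent, skip
          visit f (parent a)
            f–a: parent, skip
            visit k (parent f)
              k–f: parent, skip
        visit d (parent g)
          d–g: parent, skip
          visit b (parent d)
            b–d: parent, skip
            visit j (parent b)
              j–b: parent, skip
            b–g: g visited and ≠ parent → cycle
Cycle: g – d – b – g.

Yes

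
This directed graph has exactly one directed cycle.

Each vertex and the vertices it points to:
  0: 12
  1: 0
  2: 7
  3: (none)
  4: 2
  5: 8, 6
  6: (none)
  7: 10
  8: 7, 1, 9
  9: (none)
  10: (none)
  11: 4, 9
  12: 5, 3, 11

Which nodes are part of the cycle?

0, 1, 5, 8, 12

DFS with gray/black marking from 1:
1 gray
  0 gray
    12 gray
      5 gray
        8 gray
          7 gray
            10 gray
            10 black
          7 black
          8→1: 1 is gray → back edge
Back edge closes the cycle 1 → 0 → 12 → 5 → 8 → 1; its vertices are {0, 1, 5, 8, 12}.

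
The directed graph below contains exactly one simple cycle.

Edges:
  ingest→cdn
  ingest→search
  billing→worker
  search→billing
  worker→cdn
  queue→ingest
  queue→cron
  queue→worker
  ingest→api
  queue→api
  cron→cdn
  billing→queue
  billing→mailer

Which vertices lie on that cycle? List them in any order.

queue, ingest, search, billing

DFS with gray/black marking from billing:
billing gray
  queue gray
    ingest gray
      cdn gray
      cdn black
      search gray
        search→billing: billing is gray → back edge
Back edge closes the cycle billing → queue → ingest → search → billing; its vertices are {queue, ingest, search, billing}.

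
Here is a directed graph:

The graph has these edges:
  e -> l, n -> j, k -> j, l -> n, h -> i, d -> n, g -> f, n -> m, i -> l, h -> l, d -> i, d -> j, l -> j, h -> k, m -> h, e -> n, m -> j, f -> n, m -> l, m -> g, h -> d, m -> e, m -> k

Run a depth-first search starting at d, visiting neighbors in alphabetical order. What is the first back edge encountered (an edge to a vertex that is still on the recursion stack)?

e->l

DFS from d (visiting neighbors in alphabetical order); mark gray on enter, black on exit:
d gray
  i gray
    l gray
      j gray
      j black
      n gray
        n→j: j black — skip
        m gray
          e gray
            e→l: l is gray → back edge
First back edge: e → l.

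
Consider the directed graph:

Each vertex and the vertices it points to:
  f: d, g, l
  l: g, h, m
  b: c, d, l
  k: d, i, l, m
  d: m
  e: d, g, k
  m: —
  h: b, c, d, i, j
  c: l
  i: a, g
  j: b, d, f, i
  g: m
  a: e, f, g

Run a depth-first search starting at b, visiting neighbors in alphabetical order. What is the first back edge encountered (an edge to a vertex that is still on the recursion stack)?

DFS from b (visiting neighbors in alphabetical order); mark gray on enter, black on exit:
b gray
  c gray
    l gray
      g gray
        m gray
        m black
      g black
      h gray
        h→b: b is gray → back edge
First back edge: h → b.

h->b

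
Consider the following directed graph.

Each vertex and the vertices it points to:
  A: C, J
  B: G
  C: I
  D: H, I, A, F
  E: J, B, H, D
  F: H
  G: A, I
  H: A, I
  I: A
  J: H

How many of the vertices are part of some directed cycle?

A vertex is on a directed cycle iff it belongs to a strongly connected component of size ≥ 2 (or has a self-loop).
The vertices on cycles are {A, C, H, I, J} — 5 in total.

5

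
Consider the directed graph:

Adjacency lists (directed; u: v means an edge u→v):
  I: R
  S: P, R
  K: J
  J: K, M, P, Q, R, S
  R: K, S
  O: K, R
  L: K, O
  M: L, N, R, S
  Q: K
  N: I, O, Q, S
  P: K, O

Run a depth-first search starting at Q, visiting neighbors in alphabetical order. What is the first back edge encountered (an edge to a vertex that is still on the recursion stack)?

J->K

DFS from Q (visiting neighbors in alphabetical order); mark gray on enter, black on exit:
Q gray
  K gray
    J gray
      J→K: K is gray → back edge
First back edge: J → K.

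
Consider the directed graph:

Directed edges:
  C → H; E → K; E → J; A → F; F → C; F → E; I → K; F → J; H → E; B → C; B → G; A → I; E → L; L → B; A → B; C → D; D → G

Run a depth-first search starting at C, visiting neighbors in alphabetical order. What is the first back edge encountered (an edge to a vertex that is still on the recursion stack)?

B->C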